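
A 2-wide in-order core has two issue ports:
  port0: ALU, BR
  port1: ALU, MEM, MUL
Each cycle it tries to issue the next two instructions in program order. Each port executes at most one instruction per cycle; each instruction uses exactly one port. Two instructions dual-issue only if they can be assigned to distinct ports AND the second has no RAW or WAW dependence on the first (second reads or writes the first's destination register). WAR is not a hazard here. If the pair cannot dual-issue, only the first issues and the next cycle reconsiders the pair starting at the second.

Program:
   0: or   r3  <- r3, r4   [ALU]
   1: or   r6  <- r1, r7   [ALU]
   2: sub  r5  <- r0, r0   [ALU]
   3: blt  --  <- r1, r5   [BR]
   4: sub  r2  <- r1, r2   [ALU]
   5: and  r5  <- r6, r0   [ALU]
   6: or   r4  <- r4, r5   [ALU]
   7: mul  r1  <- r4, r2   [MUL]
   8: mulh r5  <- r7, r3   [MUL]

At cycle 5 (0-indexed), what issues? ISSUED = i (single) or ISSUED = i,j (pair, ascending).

c0: i0+i1 or/or  dual
c1: i2 sub  RAW r5
c2: i3+i4 blt/sub  dual
c3: i5 and  RAW r5
c4: i6 or  RAW r4
c5: i7 mul  no-port MUL/MUL
c6: i8 mulh  tail

ISSUED = 7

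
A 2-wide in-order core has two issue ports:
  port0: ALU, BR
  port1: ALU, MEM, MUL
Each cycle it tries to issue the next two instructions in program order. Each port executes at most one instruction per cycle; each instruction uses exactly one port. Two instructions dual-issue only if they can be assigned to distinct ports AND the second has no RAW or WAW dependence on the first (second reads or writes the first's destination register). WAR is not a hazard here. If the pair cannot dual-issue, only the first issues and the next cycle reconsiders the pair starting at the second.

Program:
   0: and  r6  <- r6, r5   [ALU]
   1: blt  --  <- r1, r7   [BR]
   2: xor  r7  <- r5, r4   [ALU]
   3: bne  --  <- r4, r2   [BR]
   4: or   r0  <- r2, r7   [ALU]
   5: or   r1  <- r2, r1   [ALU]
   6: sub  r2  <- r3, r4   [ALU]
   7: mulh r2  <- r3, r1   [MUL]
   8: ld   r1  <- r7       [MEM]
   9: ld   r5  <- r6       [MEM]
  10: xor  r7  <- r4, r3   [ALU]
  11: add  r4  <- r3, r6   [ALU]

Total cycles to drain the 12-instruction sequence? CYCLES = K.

0. and/blt @i0/i1  | pair
1. xor/bne @i2/i3  | pair
2. or/or @i4/i5  | pair
3. sub @i6  | WAW r2
4. mulh @i7  | no-port MUL/MEM
5. ld @i8  | no-port MEM/MEM
6. ld/xor @i9/i10  | pair
7. add @i11  | tail

CYCLES = 8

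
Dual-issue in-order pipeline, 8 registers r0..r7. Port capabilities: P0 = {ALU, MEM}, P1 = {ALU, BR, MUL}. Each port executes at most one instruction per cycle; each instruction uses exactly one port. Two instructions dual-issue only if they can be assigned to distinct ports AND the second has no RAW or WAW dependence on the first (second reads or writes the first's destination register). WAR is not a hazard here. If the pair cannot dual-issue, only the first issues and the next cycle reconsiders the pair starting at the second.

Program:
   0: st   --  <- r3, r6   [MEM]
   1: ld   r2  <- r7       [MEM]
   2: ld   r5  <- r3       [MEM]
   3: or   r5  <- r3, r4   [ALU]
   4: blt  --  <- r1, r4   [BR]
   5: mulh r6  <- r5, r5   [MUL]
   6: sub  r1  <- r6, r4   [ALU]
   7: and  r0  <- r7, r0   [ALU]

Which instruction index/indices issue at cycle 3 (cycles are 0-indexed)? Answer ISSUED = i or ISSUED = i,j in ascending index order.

t=0 i0:st ; no-port MEM/MEM
t=1 i1:ld ; no-port MEM/MEM
t=2 i2:ld ; WAW r5
t=3 i3,i4:or+blt ; 2-wide
t=4 i5:mulh ; RAW r6
t=5 i6,i7:sub+and ; 2-wide

ISSUED = 3,4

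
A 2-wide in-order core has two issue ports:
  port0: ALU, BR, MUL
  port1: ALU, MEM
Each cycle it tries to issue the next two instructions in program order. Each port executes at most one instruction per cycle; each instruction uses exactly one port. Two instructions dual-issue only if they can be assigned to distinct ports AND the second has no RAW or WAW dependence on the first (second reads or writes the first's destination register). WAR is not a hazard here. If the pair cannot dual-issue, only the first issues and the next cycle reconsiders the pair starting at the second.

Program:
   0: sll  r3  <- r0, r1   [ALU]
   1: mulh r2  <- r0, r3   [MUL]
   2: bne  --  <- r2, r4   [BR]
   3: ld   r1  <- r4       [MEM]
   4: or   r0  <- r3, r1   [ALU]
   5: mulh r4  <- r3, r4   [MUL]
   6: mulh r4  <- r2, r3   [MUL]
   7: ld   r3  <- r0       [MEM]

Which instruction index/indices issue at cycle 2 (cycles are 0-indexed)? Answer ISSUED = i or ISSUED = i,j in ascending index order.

0. sll @i0  | RAW r3
1. mulh @i1  | no-port MUL/BR
2. bne+ld @i2+i3  | 2-wide
3. or+mulh @i4+i5  | 2-wide
4. mulh+ld @i6+i7  | 2-wide

ISSUED = 2,3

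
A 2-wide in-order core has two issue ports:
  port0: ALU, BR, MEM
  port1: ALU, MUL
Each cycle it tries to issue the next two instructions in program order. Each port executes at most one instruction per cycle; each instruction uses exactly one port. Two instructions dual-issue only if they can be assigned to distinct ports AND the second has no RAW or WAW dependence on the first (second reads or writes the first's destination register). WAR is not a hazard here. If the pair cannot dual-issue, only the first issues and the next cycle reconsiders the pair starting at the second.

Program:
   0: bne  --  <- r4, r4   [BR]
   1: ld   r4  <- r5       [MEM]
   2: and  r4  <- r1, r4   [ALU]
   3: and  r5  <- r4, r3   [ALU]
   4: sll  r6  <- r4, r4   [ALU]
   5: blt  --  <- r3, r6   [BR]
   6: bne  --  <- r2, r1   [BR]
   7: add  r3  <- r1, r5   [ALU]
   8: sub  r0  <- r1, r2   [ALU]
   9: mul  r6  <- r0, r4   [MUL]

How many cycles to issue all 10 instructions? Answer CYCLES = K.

CYCLES = 8

#0 head=0: bne i0 no-port BR/MEM
#1 head=1: ld i1 RAW+WAW r4
#2 head=2: and i2 RAW r4
#3 head=3: and/sll i3&i4 dual
#4 head=5: blt i5 no-port BR/BR
#5 head=6: bne/add i6&i7 dual
#6 head=8: sub i8 RAW r0
#7 head=9: mul i9 tail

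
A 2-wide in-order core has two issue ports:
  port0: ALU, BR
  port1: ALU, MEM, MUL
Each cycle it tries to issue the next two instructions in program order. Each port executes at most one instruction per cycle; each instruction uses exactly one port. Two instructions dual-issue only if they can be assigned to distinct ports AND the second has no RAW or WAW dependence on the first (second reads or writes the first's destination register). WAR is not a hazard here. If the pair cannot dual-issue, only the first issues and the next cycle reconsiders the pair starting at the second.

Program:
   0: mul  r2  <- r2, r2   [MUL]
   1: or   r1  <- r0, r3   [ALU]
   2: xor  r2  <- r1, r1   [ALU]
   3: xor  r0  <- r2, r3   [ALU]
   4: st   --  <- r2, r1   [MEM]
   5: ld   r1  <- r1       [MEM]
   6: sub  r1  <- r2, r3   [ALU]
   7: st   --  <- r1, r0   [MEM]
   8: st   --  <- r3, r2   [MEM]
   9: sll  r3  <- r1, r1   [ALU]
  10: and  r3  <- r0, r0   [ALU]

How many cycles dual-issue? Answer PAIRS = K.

[0] i0&i1  mul or  -- 2-wide
[1] i2  xor  -- RAW r2
[2] i3&i4  xor st  -- 2-wide
[3] i5  ld  -- WAW r1
[4] i6  sub  -- RAW r1
[5] i7  st  -- no-port MEM/MEM
[6] i8&i9  st sll  -- 2-wide
[7] i10  and  -- tail

PAIRS = 3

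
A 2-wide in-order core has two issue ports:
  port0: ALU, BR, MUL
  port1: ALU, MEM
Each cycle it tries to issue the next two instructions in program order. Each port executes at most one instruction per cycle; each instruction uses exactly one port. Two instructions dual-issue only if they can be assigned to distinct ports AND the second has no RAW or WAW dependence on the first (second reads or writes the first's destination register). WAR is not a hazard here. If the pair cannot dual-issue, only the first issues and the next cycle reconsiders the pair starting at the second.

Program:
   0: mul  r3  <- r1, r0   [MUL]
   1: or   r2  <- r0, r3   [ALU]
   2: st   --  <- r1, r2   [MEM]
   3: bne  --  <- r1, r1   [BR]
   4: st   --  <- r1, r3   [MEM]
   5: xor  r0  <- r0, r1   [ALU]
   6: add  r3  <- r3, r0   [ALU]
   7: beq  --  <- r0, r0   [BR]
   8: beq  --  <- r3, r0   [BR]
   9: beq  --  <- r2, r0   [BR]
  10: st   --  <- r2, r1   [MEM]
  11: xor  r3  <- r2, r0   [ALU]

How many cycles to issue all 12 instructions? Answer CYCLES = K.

c0: i0 mul  RAW r3
c1: i1 or  RAW r2
c2: i2+i3 st+bne  2-wide
c3: i4+i5 st+xor  2-wide
c4: i6+i7 add+beq  2-wide
c5: i8 beq  no-port BR/BR
c6: i9+i10 beq+st  2-wide
c7: i11 xor  tail

CYCLES = 8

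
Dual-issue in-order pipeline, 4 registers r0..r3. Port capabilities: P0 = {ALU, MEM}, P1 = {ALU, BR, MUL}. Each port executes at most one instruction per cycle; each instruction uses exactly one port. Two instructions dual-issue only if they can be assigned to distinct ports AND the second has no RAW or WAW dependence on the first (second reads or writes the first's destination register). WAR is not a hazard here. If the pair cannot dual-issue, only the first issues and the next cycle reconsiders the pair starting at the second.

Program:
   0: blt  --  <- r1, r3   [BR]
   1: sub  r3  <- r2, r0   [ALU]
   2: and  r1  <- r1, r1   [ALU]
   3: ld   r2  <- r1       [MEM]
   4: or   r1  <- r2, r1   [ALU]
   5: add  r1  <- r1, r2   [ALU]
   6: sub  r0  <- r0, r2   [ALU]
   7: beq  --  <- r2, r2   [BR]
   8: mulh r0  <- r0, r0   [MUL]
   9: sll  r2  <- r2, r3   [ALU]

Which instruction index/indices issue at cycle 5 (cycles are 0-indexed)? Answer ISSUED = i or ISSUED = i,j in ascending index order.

ISSUED = 7

  cy0 -> i0+i1 (blt.BR/sub.ALU) pair
  cy1 -> i2 (and.ALU) RAW r1
  cy2 -> i3 (ld.MEM) RAW r2
  cy3 -> i4 (or.ALU) RAW+WAW r1
  cy4 -> i5+i6 (add.ALU/sub.ALU) pair
  cy5 -> i7 (beq.BR) no-port BR/MUL
  cy6 -> i8+i9 (mulh.MUL/sll.ALU) pair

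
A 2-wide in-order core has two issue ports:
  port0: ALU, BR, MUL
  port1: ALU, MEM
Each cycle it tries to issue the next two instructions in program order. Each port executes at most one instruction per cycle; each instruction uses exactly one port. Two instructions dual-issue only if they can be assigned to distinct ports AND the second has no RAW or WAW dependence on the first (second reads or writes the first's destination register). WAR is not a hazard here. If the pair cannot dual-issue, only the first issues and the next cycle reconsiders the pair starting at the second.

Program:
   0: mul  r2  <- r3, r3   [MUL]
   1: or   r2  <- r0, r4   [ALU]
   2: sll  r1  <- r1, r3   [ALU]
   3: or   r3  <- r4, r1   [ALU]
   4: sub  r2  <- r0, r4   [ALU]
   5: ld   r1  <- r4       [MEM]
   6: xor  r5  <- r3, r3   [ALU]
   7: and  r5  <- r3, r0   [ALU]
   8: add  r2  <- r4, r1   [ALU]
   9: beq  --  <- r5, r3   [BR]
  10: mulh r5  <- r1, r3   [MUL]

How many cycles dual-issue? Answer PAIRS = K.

c0: i0 mul.MUL  WAW r2
c1: i1+i2 or.ALU+sll.ALU  pair
c2: i3+i4 or.ALU+sub.ALU  pair
c3: i5+i6 ld.MEM+xor.ALU  pair
c4: i7+i8 and.ALU+add.ALU  pair
c5: i9 beq.BR  no-port BR/MUL
c6: i10 mulh.MUL  tail

PAIRS = 4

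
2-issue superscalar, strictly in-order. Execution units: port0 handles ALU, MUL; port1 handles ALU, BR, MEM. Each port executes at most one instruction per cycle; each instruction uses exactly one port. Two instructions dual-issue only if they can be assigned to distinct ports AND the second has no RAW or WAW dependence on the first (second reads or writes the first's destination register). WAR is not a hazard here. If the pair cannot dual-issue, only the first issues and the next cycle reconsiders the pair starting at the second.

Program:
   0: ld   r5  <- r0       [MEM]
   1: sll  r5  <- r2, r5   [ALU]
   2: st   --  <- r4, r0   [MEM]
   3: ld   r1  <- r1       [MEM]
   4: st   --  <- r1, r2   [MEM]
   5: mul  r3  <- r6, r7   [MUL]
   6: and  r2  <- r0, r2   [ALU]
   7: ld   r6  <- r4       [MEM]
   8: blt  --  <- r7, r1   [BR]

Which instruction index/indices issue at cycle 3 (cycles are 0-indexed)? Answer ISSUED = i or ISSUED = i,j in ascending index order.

ISSUED = 4,5

c0: i0 ld.MEM  RAW+WAW r5
c1: i1+i2 sll.ALU+st.MEM  2-wide
c2: i3 ld.MEM  no-port MEM/MEM
c3: i4+i5 st.MEM+mul.MUL  2-wide
c4: i6+i7 and.ALU+ld.MEM  2-wide
c5: i8 blt.BR  tail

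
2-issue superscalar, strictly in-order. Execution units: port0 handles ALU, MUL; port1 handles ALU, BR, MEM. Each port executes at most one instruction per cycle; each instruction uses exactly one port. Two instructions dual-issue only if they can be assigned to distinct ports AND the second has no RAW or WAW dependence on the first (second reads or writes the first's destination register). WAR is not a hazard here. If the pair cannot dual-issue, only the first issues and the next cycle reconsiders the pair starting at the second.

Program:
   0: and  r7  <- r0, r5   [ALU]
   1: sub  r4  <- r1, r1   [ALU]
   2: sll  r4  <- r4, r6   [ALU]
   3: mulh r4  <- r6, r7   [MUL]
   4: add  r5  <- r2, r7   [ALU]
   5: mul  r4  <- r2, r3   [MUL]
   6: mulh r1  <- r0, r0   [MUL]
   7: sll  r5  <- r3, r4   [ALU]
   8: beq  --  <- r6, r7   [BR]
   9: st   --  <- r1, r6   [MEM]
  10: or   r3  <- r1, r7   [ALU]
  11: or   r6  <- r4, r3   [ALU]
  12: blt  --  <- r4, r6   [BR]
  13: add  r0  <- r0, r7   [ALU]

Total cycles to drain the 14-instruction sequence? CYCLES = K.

CYCLES = 9

0. and;sub @i0,i1  | pair
1. sll @i2  | WAW r4
2. mulh;add @i3,i4  | pair
3. mul @i5  | no-port MUL/MUL
4. mulh;sll @i6,i7  | pair
5. beq @i8  | no-port BR/MEM
6. st;or @i9,i10  | pair
7. or @i11  | RAW r6
8. blt;add @i12,i13  | pair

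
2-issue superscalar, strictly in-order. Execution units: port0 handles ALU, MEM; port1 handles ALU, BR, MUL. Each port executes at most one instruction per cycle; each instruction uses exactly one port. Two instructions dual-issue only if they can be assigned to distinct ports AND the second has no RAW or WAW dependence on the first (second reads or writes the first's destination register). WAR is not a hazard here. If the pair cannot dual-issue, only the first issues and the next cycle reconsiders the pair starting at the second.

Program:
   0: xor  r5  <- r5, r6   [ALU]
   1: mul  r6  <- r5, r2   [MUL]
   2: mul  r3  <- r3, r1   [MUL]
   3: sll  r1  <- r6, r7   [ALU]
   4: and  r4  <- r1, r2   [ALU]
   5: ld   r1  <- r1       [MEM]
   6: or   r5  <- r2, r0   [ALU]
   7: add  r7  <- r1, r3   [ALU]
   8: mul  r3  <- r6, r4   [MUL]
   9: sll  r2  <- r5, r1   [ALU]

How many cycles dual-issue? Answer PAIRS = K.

c0: i0 xor  RAW r5
c1: i1 mul  no-port MUL/MUL
c2: i2&i3 mul;sll  2-wide
c3: i4&i5 and;ld  2-wide
c4: i6&i7 or;add  2-wide
c5: i8&i9 mul;sll  2-wide

PAIRS = 4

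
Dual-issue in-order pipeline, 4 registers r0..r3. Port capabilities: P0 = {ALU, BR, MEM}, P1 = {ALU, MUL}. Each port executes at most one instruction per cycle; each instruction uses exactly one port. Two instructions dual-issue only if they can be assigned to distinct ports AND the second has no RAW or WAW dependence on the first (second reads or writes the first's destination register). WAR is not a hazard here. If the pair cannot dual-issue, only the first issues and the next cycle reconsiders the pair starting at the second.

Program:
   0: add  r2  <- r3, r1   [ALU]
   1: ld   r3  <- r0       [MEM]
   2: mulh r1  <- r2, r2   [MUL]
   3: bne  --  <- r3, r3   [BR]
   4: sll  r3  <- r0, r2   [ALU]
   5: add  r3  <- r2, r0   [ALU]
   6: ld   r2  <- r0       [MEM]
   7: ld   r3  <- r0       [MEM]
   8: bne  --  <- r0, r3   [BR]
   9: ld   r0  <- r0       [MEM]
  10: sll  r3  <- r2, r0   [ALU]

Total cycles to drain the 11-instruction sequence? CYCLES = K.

CYCLES = 8

0. add.ALU;ld.MEM @i0&i1  | pair
1. mulh.MUL;bne.BR @i2&i3  | pair
2. sll.ALU @i4  | WAW r3
3. add.ALU;ld.MEM @i5&i6  | pair
4. ld.MEM @i7  | no-port MEM/BR
5. bne.BR @i8  | no-port BR/MEM
6. ld.MEM @i9  | RAW r0
7. sll.ALU @i10  | tail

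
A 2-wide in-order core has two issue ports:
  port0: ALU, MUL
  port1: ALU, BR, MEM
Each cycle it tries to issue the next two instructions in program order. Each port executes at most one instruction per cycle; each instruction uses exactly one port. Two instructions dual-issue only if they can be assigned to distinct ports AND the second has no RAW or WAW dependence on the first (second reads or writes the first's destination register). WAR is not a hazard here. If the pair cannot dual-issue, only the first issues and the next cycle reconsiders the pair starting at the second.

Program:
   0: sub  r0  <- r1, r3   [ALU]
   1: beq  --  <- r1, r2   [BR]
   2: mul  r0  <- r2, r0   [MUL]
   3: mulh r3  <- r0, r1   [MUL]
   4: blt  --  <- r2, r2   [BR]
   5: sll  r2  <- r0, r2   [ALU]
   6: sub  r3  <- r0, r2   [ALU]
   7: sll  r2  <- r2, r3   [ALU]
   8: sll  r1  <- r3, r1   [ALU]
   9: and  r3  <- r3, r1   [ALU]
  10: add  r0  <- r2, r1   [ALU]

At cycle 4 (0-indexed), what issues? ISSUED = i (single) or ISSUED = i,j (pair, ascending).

ISSUED = 6

0. sub beq @i0+i1  | pair
1. mul @i2  | no-port MUL/MUL
2. mulh blt @i3+i4  | pair
3. sll @i5  | RAW r2
4. sub @i6  | RAW r3
5. sll sll @i7+i8  | pair
6. and add @i9+i10  | pair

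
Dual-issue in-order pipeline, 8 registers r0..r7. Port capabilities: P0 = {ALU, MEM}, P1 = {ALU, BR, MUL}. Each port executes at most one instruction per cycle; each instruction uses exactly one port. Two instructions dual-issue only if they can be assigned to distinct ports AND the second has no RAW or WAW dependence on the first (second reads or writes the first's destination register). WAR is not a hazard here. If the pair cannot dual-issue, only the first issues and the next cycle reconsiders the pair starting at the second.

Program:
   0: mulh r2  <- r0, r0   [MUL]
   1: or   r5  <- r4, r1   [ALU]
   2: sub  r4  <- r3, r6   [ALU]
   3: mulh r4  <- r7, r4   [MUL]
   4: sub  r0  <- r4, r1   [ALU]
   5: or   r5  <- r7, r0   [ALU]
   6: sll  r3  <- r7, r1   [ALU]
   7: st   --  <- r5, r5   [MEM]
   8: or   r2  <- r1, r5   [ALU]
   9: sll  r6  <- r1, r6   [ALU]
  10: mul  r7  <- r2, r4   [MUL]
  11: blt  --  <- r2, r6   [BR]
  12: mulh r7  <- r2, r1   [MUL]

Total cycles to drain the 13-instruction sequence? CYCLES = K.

#0 head=0: mulh/or i0,i1 pair
#1 head=2: sub i2 RAW+WAW r4
#2 head=3: mulh i3 RAW r4
#3 head=4: sub i4 RAW r0
#4 head=5: or/sll i5,i6 pair
#5 head=7: st/or i7,i8 pair
#6 head=9: sll/mul i9,i10 pair
#7 head=11: blt i11 no-port BR/MUL
#8 head=12: mulh i12 tail

CYCLES = 9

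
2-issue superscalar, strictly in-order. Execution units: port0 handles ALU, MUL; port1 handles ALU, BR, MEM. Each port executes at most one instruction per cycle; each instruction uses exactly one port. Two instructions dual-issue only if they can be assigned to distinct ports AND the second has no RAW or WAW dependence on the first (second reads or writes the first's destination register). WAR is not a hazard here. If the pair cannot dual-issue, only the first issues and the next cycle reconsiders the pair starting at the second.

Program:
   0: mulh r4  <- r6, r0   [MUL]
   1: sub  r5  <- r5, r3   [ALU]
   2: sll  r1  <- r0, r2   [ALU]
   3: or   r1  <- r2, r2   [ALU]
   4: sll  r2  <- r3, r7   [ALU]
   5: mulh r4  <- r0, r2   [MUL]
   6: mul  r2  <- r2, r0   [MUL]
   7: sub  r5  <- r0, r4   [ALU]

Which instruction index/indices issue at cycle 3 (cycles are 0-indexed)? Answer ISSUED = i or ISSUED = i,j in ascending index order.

ISSUED = 5

c0: i0/i1 mulh;sub  dual
c1: i2 sll  WAW r1
c2: i3/i4 or;sll  dual
c3: i5 mulh  no-port MUL/MUL
c4: i6/i7 mul;sub  dual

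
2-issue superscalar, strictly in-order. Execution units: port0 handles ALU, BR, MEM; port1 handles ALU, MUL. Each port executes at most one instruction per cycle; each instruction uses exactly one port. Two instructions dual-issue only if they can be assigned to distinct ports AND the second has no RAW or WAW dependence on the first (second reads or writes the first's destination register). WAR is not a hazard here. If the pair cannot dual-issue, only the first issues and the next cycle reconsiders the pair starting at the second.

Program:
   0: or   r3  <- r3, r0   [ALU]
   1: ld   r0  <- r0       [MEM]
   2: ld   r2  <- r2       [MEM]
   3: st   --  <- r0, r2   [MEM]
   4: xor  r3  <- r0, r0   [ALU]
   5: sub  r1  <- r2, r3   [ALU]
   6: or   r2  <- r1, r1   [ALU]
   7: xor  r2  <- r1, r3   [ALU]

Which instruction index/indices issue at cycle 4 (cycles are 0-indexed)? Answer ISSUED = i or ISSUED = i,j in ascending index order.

c0: i0/i1 or.ALU/ld.MEM  dual
c1: i2 ld.MEM  no-port MEM/MEM
c2: i3/i4 st.MEM/xor.ALU  dual
c3: i5 sub.ALU  RAW r1
c4: i6 or.ALU  WAW r2
c5: i7 xor.ALU  tail

ISSUED = 6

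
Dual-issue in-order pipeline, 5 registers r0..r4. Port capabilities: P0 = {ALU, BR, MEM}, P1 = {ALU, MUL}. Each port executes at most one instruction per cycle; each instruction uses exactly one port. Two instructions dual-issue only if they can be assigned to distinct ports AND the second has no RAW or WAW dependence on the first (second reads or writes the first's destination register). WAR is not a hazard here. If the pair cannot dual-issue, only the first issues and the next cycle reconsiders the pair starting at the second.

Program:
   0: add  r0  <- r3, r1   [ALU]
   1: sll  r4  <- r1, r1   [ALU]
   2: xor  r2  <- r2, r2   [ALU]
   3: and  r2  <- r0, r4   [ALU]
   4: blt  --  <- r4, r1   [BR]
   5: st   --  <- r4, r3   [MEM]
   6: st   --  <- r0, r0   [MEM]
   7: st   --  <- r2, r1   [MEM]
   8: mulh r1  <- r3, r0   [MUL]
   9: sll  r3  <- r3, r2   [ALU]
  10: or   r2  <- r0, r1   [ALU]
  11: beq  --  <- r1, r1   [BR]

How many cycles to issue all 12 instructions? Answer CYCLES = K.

c0: i0+i1 add.ALU;sll.ALU  dual
c1: i2 xor.ALU  WAW r2
c2: i3+i4 and.ALU;blt.BR  dual
c3: i5 st.MEM  no-port MEM/MEM
c4: i6 st.MEM  no-port MEM/MEM
c5: i7+i8 st.MEM;mulh.MUL  dual
c6: i9+i10 sll.ALU;or.ALU  dual
c7: i11 beq.BR  tail

CYCLES = 8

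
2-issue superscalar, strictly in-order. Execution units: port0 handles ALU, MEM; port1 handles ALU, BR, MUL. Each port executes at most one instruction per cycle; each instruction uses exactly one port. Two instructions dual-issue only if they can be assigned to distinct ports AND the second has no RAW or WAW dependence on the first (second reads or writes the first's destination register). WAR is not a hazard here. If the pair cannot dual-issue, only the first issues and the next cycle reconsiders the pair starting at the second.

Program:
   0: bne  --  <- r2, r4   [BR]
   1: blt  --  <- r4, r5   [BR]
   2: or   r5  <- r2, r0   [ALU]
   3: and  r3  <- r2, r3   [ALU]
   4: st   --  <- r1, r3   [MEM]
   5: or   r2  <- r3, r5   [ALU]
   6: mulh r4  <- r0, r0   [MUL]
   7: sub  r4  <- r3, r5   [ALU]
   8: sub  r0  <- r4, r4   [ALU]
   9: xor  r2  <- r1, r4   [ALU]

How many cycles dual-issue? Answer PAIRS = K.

PAIRS = 3

0. bne @i0  | no-port BR/BR
1. blt;or @i1,i2  | dual
2. and @i3  | RAW r3
3. st;or @i4,i5  | dual
4. mulh @i6  | WAW r4
5. sub @i7  | RAW r4
6. sub;xor @i8,i9  | dual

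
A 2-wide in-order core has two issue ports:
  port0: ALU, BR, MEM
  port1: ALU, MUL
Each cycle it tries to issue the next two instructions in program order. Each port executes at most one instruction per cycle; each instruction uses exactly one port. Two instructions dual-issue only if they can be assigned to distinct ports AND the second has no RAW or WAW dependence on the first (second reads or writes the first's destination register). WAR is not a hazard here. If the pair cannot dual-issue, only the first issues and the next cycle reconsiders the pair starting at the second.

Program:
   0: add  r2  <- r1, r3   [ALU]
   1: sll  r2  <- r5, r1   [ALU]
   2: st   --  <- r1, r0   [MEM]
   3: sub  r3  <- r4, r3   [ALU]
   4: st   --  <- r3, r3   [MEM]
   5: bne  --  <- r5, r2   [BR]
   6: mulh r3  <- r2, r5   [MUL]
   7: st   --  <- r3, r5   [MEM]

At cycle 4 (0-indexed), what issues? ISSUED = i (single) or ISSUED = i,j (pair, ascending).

ISSUED = 5,6

[0] i0  add.ALU  -- WAW r2
[1] i1&i2  sll.ALU+st.MEM  -- dual
[2] i3  sub.ALU  -- RAW r3
[3] i4  st.MEM  -- no-port MEM/BR
[4] i5&i6  bne.BR+mulh.MUL  -- dual
[5] i7  st.MEM  -- tail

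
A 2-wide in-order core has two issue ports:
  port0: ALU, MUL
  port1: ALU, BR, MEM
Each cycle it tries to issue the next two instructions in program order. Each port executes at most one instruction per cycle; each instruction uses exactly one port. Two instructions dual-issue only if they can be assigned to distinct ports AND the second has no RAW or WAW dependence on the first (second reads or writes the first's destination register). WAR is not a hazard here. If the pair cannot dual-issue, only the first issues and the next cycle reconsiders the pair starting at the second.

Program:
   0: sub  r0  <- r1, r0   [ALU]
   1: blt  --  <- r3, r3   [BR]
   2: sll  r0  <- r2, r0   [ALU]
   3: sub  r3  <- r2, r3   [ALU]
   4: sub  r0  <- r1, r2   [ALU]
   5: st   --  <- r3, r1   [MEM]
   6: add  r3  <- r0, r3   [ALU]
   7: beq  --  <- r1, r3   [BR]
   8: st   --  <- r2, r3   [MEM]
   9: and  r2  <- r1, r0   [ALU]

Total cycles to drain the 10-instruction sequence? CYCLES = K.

t=0 i0&i1:sub.ALU;blt.BR ; pair
t=1 i2&i3:sll.ALU;sub.ALU ; pair
t=2 i4&i5:sub.ALU;st.MEM ; pair
t=3 i6:add.ALU ; RAW r3
t=4 i7:beq.BR ; no-port BR/MEM
t=5 i8&i9:st.MEM;and.ALU ; pair

CYCLES = 6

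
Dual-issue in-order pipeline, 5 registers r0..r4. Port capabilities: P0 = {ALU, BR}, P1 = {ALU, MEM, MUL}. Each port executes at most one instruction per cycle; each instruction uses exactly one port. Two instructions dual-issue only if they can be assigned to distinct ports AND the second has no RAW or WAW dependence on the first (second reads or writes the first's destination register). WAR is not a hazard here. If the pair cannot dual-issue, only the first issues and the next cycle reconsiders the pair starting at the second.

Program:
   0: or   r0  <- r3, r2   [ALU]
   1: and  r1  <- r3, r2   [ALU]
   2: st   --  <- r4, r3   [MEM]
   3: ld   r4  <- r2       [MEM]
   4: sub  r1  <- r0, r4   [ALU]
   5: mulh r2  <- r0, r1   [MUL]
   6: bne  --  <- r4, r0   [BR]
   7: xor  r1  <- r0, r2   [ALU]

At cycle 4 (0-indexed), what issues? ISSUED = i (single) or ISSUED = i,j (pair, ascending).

ISSUED = 5,6

t=0 i0,i1:or+and ; pair
t=1 i2:st ; no-port MEM/MEM
t=2 i3:ld ; RAW r4
t=3 i4:sub ; RAW r1
t=4 i5,i6:mulh+bne ; pair
t=5 i7:xor ; tail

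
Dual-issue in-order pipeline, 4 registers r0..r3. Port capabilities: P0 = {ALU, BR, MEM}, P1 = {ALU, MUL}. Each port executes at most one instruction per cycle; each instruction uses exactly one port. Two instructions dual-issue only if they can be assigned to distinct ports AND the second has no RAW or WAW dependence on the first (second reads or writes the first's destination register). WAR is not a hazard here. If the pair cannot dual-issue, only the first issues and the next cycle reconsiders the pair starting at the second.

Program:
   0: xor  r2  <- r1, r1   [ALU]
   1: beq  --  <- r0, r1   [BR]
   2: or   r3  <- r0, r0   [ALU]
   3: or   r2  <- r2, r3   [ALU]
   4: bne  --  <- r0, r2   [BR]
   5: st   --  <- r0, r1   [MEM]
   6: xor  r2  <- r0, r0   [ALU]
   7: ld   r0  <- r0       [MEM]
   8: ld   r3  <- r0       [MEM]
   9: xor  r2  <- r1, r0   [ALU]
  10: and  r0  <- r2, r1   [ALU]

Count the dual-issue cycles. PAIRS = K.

PAIRS = 3

c0: i0,i1 xor/beq  dual
c1: i2 or  RAW r3
c2: i3 or  RAW r2
c3: i4 bne  no-port BR/MEM
c4: i5,i6 st/xor  dual
c5: i7 ld  no-port MEM/MEM
c6: i8,i9 ld/xor  dual
c7: i10 and  tail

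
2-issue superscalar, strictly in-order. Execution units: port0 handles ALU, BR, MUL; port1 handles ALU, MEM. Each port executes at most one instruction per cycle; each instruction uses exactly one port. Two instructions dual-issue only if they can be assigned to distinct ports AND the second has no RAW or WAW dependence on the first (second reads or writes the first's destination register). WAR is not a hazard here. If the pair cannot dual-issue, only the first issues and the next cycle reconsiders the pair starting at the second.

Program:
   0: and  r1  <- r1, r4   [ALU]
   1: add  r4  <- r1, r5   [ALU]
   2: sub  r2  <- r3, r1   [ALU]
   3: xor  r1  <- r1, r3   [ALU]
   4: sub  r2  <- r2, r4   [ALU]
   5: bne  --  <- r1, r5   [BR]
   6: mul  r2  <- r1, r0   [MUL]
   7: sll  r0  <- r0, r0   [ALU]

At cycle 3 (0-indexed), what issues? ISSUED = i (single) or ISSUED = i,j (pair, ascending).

ISSUED = 5

c0: i0 and.ALU  RAW r1
c1: i1/i2 add.ALU/sub.ALU  2-wide
c2: i3/i4 xor.ALU/sub.ALU  2-wide
c3: i5 bne.BR  no-port BR/MUL
c4: i6/i7 mul.MUL/sll.ALU  2-wide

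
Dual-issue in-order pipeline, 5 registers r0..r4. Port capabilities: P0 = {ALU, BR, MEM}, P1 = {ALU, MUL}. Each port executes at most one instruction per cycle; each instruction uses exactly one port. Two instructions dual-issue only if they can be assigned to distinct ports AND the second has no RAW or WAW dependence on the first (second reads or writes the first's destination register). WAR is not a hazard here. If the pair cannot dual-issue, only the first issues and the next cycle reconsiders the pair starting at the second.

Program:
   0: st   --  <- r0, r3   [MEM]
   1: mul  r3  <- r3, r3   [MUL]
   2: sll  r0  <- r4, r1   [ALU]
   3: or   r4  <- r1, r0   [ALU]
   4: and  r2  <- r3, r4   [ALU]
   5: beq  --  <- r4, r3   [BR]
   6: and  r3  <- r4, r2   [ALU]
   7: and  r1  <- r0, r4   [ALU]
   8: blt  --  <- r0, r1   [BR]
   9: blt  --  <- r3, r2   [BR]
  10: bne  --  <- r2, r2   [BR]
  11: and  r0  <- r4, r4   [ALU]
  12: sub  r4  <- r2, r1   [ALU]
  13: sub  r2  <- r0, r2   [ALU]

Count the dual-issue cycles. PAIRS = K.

PAIRS = 5

c0: i0,i1 st;mul  dual
c1: i2 sll  RAW r0
c2: i3 or  RAW r4
c3: i4,i5 and;beq  dual
c4: i6,i7 and;and  dual
c5: i8 blt  no-port BR/BR
c6: i9 blt  no-port BR/BR
c7: i10,i11 bne;and  dual
c8: i12,i13 sub;sub  dual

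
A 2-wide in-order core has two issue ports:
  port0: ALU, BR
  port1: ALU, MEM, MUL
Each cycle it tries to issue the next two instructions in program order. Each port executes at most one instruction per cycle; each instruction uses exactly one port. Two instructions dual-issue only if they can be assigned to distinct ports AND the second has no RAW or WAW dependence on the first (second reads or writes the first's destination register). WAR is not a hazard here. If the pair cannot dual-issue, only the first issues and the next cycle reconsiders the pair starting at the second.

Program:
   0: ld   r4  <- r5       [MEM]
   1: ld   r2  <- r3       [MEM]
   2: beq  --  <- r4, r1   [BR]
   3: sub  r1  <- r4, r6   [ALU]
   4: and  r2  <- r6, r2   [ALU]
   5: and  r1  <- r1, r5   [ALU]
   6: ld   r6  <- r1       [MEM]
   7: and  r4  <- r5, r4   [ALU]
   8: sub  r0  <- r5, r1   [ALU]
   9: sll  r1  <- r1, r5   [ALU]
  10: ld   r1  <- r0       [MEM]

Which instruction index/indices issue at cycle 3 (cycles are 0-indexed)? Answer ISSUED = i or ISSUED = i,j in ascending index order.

c0: i0 ld.MEM  no-port MEM/MEM
c1: i1/i2 ld.MEM beq.BR  2-wide
c2: i3/i4 sub.ALU and.ALU  2-wide
c3: i5 and.ALU  RAW r1
c4: i6/i7 ld.MEM and.ALU  2-wide
c5: i8/i9 sub.ALU sll.ALU  2-wide
c6: i10 ld.MEM  tail

ISSUED = 5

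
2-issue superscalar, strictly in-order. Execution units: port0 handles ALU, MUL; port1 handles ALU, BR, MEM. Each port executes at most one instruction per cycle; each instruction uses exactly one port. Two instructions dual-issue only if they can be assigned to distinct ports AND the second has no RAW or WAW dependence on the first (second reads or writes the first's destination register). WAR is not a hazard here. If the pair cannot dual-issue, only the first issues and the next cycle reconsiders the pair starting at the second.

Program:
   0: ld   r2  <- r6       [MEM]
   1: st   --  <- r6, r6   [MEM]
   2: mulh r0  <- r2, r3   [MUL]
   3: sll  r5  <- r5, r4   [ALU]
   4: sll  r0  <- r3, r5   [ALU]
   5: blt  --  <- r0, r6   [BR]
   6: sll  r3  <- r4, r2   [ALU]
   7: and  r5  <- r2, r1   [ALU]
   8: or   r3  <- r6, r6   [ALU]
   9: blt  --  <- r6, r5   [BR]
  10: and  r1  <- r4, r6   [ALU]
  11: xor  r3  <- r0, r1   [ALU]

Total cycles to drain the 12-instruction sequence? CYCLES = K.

CYCLES = 8

0. ld @i0  | no-port MEM/MEM
1. st mulh @i1,i2  | 2-wide
2. sll @i3  | RAW r5
3. sll @i4  | RAW r0
4. blt sll @i5,i6  | 2-wide
5. and or @i7,i8  | 2-wide
6. blt and @i9,i10  | 2-wide
7. xor @i11  | tail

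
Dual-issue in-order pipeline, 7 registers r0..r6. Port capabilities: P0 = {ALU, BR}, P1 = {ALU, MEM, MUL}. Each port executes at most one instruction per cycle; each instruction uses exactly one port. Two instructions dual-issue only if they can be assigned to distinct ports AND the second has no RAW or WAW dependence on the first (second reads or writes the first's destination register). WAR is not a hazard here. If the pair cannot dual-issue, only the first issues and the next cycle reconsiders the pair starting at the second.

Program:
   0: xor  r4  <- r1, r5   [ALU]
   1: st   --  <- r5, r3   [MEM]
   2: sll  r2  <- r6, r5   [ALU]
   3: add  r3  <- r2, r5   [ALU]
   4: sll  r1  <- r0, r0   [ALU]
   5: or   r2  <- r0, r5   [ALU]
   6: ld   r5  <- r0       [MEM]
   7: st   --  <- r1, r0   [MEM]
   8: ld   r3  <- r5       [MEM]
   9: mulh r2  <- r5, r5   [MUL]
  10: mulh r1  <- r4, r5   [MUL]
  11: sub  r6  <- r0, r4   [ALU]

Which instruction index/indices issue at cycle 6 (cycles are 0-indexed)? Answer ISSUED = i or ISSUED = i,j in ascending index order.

  cy0 -> i0,i1 (xor.ALU/st.MEM) dual
  cy1 -> i2 (sll.ALU) RAW r2
  cy2 -> i3,i4 (add.ALU/sll.ALU) dual
  cy3 -> i5,i6 (or.ALU/ld.MEM) dual
  cy4 -> i7 (st.MEM) no-port MEM/MEM
  cy5 -> i8 (ld.MEM) no-port MEM/MUL
  cy6 -> i9 (mulh.MUL) no-port MUL/MUL
  cy7 -> i10,i11 (mulh.MUL/sub.ALU) dual

ISSUED = 9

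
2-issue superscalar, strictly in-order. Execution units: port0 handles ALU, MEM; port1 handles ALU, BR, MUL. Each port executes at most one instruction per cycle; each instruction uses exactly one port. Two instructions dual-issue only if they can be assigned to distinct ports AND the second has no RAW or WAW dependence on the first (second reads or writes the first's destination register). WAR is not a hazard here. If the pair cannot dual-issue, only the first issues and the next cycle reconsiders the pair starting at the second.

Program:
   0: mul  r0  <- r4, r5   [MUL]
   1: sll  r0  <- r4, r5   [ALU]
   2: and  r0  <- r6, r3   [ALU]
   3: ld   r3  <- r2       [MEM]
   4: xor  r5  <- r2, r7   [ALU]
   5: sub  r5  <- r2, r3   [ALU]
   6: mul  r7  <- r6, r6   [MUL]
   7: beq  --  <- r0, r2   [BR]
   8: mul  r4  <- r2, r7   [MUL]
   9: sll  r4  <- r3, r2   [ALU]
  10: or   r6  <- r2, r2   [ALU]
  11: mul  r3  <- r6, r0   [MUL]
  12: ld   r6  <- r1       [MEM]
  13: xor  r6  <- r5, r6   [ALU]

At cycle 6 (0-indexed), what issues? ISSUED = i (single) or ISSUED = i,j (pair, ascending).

[0] i0  mul.MUL  -- WAW r0
[1] i1  sll.ALU  -- WAW r0
[2] i2&i3  and.ALU+ld.MEM  -- pair
[3] i4  xor.ALU  -- WAW r5
[4] i5&i6  sub.ALU+mul.MUL  -- pair
[5] i7  beq.BR  -- no-port BR/MUL
[6] i8  mul.MUL  -- WAW r4
[7] i9&i10  sll.ALU+or.ALU  -- pair
[8] i11&i12  mul.MUL+ld.MEM  -- pair
[9] i13  xor.ALU  -- tail

ISSUED = 8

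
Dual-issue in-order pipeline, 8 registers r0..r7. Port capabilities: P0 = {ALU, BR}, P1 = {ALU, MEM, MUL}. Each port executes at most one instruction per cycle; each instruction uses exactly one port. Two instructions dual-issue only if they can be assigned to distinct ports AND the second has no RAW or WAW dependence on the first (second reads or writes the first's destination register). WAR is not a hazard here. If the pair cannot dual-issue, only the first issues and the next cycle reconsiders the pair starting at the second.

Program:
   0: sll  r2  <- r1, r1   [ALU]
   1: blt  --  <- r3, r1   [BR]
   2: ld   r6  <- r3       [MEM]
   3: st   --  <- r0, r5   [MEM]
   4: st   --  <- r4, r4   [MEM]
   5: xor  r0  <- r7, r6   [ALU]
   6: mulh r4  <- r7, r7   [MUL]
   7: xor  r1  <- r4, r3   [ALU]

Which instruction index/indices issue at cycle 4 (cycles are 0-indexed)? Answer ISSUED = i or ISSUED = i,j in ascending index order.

ISSUED = 6

#0 head=0: sll;blt i0&i1 pair
#1 head=2: ld i2 no-port MEM/MEM
#2 head=3: st i3 no-port MEM/MEM
#3 head=4: st;xor i4&i5 pair
#4 head=6: mulh i6 RAW r4
#5 head=7: xor i7 tail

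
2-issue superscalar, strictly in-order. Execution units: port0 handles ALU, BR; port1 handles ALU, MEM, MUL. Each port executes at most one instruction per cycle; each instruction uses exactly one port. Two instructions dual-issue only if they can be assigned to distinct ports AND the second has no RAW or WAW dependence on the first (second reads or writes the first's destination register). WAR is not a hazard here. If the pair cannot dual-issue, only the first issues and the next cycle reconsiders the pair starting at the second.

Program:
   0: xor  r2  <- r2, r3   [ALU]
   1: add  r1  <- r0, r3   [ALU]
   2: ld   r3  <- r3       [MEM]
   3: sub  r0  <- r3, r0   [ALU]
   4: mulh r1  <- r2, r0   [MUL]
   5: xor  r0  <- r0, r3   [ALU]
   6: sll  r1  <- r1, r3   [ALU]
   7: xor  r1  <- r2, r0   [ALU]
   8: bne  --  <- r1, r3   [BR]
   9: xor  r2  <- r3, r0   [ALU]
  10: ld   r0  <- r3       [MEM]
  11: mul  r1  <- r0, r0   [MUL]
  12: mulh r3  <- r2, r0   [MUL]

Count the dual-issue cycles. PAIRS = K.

PAIRS = 3

#0 head=0: xor.ALU;add.ALU i0&i1 dual
#1 head=2: ld.MEM i2 RAW r3
#2 head=3: sub.ALU i3 RAW r0
#3 head=4: mulh.MUL;xor.ALU i4&i5 dual
#4 head=6: sll.ALU i6 WAW r1
#5 head=7: xor.ALU i7 RAW r1
#6 head=8: bne.BR;xor.ALU i8&i9 dual
#7 head=10: ld.MEM i10 no-port MEM/MUL
#8 head=11: mul.MUL i11 no-port MUL/MUL
#9 head=12: mulh.MUL i12 tail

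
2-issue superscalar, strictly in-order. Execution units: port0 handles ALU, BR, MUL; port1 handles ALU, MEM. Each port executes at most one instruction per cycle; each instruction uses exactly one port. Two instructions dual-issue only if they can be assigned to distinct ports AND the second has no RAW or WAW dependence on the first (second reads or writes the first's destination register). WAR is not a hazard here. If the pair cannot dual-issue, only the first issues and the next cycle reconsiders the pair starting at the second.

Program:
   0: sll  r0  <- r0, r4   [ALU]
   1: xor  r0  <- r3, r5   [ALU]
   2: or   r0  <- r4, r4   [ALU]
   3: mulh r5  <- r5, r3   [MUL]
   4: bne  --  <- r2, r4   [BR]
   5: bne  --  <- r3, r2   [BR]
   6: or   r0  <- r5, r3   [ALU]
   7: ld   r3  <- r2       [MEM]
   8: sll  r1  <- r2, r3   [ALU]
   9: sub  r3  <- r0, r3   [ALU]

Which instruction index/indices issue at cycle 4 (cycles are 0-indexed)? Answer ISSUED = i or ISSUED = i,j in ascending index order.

#0 head=0: sll i0 WAW r0
#1 head=1: xor i1 WAW r0
#2 head=2: or/mulh i2/i3 2-wide
#3 head=4: bne i4 no-port BR/BR
#4 head=5: bne/or i5/i6 2-wide
#5 head=7: ld i7 RAW r3
#6 head=8: sll/sub i8/i9 2-wide

ISSUED = 5,6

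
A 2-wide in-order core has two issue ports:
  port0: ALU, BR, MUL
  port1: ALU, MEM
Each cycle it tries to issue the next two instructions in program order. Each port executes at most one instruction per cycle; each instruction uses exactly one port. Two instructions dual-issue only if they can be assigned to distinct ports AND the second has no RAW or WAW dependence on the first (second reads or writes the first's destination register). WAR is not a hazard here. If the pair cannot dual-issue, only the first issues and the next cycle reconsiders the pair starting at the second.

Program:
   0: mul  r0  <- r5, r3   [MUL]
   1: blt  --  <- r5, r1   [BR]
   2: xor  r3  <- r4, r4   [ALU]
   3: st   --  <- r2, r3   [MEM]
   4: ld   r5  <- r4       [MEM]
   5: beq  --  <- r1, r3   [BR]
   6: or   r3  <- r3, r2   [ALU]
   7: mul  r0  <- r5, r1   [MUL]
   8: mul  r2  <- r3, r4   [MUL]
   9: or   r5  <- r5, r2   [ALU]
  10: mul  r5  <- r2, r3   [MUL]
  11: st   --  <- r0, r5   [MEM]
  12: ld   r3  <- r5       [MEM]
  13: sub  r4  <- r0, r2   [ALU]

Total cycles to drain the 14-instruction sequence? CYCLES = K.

0. mul.MUL @i0  | no-port MUL/BR
1. blt.BR;xor.ALU @i1&i2  | pair
2. st.MEM @i3  | no-port MEM/MEM
3. ld.MEM;beq.BR @i4&i5  | pair
4. or.ALU;mul.MUL @i6&i7  | pair
5. mul.MUL @i8  | RAW r2
6. or.ALU @i9  | WAW r5
7. mul.MUL @i10  | RAW r5
8. st.MEM @i11  | no-port MEM/MEM
9. ld.MEM;sub.ALU @i12&i13  | pair

CYCLES = 10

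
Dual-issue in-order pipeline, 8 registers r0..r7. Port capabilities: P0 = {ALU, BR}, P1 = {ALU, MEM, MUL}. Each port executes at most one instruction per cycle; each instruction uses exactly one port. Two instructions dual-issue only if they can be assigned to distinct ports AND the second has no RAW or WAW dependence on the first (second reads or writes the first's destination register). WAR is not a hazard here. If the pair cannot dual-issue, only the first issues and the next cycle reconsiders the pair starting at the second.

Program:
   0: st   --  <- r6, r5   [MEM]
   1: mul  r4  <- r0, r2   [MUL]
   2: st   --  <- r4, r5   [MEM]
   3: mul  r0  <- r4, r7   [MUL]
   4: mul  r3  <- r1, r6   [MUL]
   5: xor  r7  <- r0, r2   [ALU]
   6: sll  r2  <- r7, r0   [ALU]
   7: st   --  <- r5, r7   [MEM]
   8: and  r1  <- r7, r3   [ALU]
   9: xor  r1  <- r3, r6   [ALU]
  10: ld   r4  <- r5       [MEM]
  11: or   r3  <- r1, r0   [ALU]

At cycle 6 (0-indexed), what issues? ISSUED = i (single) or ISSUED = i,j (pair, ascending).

ISSUED = 8

0. st.MEM @i0  | no-port MEM/MUL
1. mul.MUL @i1  | no-port MUL/MEM
2. st.MEM @i2  | no-port MEM/MUL
3. mul.MUL @i3  | no-port MUL/MUL
4. mul.MUL xor.ALU @i4&i5  | 2-wide
5. sll.ALU st.MEM @i6&i7  | 2-wide
6. and.ALU @i8  | WAW r1
7. xor.ALU ld.MEM @i9&i10  | 2-wide
8. or.ALU @i11  | tail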